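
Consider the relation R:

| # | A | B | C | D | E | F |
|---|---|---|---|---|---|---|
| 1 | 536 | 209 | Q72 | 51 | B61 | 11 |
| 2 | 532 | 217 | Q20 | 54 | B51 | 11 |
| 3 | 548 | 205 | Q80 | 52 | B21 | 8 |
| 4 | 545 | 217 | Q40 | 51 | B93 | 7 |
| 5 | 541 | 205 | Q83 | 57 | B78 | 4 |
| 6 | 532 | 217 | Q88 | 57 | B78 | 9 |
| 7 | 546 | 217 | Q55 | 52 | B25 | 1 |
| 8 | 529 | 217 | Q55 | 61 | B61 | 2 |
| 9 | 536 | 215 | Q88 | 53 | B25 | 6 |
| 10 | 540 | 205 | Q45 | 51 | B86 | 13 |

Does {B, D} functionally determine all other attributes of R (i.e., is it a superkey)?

All 10 rows have distinct {B, D} values, so {B, D} → (all attributes) holds and {B, D} is a superkey.

Yes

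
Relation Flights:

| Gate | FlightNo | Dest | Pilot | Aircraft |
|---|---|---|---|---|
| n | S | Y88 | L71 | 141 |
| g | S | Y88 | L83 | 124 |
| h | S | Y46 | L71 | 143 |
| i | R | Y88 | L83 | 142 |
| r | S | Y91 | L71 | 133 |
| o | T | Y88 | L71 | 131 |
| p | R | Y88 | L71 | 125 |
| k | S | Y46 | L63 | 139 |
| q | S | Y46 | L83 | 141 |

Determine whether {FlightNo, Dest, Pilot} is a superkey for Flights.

All 9 rows have distinct {FlightNo, Dest, Pilot} values, so {FlightNo, Dest, Pilot} → (all attributes) holds and {FlightNo, Dest, Pilot} is a superkey.

Yes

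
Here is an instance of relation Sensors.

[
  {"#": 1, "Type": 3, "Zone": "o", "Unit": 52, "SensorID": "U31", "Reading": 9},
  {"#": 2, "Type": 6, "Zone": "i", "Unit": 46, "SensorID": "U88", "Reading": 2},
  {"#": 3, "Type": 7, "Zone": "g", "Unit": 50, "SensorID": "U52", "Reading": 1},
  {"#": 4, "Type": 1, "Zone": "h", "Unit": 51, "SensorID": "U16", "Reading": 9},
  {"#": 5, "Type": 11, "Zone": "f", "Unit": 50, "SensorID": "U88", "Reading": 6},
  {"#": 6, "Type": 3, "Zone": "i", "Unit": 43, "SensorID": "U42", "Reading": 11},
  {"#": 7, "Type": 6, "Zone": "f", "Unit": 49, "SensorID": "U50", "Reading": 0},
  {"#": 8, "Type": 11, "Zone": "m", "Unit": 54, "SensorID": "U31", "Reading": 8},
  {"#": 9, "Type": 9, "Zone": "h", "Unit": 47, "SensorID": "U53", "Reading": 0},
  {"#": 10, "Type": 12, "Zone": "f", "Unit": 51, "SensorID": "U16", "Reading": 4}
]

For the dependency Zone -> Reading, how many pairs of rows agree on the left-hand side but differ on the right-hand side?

5

Zone=i: violating pairs (2,6) — 1 pair.
Zone=h: violating pairs (4,9) — 1 pair.
Zone=f: violating pairs (5,7), (5,10), (7,10) — 3 pairs.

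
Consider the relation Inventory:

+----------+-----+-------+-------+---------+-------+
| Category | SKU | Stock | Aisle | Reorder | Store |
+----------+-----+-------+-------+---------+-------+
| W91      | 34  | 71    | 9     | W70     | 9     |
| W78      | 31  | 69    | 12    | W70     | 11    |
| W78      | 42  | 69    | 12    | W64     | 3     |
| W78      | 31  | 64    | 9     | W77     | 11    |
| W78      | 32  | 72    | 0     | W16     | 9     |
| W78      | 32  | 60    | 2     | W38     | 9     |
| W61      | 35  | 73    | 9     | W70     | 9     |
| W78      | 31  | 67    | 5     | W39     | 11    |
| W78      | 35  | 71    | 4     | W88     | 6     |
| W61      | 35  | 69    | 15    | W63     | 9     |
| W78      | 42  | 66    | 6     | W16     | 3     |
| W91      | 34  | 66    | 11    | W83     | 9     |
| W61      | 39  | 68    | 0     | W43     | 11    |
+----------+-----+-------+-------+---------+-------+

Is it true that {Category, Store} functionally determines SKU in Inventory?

Yes

(Category=W91, Store=9): 2 rows → SKU = 34, 34 ✓
(Category=W78, Store=11): 3 rows → SKU = 31, 31, 31 ✓
(Category=W78, Store=3): 2 rows → SKU = 42, 42 ✓
(Category=W78, Store=9): 2 rows → SKU = 32, 32 ✓
(Category=W61, Store=9): 2 rows → SKU = 35, 35 ✓
(Category=W78, Store=6): 1 row → SKU = 35 ✓
(Category=W61, Store=11): 1 row → SKU = 39 ✓
Every {Category, Store} value is associated with a single SKU value, so {Category, Store} -> SKU holds.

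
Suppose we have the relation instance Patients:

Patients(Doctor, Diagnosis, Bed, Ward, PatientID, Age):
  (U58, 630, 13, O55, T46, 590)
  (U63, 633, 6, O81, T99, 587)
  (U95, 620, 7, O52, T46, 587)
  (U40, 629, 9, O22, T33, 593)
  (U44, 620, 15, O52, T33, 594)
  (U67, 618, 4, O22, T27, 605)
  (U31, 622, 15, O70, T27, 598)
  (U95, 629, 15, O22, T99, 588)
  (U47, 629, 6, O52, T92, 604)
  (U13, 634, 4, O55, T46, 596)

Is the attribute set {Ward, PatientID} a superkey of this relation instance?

Two distinct rows share (Ward=O55, PatientID=T46), so {Ward, PatientID} does not determine every attribute — not a superkey.

No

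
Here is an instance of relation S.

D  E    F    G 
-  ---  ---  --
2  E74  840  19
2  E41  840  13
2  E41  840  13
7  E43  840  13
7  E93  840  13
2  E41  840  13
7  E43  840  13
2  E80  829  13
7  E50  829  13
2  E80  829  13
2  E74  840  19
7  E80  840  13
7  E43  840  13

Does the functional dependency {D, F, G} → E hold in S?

(D=2, F=840, G=19): 2 rows → E = E74, E74 ✓
(D=2, F=840, G=13): 3 rows → E = E41, E41, E41 ✓
(D=7, F=840, G=13): 5 rows → E takes values {E43, E93, E80} — violation
(D=2, F=829, G=13): 2 rows → E = E80, E80 ✓
(D=7, F=829, G=13): 1 row → E = E50 ✓
Two rows agree on {D, F, G} but differ on E, so {D, F, G} → E does not hold.

No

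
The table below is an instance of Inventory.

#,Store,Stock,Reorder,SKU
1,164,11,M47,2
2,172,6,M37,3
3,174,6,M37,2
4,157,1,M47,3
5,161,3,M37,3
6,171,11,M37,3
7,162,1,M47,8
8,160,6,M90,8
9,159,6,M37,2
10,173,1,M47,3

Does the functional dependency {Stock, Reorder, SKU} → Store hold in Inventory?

No

(Stock=11, Reorder=M47, SKU=2): row 1 → Store = 164 ✓
(Stock=6, Reorder=M37, SKU=3): row 2 → Store = 172 ✓
(Stock=6, Reorder=M37, SKU=2): rows 3, 9 → Store takes values {174, 159} — violation
(Stock=1, Reorder=M47, SKU=3): rows 4, 10 → Store takes values {157, 173} — violation
(Stock=3, Reorder=M37, SKU=3): row 5 → Store = 161 ✓
(Stock=11, Reorder=M37, SKU=3): row 6 → Store = 171 ✓
(Stock=1, Reorder=M47, SKU=8): row 7 → Store = 162 ✓
(Stock=6, Reorder=M90, SKU=8): row 8 → Store = 160 ✓
Two rows agree on {Stock, Reorder, SKU} but differ on Store, so {Stock, Reorder, SKU} → Store does not hold.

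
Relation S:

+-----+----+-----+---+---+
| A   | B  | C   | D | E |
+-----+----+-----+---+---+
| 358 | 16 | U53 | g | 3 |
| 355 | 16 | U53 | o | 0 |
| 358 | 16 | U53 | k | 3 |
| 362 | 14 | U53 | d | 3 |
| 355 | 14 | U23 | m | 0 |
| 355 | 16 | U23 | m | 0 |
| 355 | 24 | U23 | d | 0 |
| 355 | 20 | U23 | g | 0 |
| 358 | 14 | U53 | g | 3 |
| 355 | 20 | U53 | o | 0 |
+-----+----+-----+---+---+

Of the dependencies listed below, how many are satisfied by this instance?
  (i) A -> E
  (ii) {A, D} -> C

2

(i) A -> E: every LHS value maps to a single RHS value — holds.
(ii) {A, D} -> C: every LHS value maps to a single RHS value — holds.
2 of the 2 dependencies hold.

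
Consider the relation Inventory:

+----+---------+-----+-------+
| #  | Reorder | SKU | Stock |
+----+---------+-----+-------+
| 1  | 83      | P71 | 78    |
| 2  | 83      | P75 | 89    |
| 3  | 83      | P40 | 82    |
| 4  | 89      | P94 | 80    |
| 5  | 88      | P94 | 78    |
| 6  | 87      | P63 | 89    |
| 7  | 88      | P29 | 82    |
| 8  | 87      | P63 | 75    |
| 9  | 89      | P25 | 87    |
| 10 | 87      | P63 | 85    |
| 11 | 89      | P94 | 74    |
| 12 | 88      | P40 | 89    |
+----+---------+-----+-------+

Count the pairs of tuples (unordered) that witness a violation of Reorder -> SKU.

Reorder=83: violating pairs (1,2), (1,3), (2,3) — 3 pairs.
Reorder=89: violating pairs (4,9), (9,11) — 2 pairs.
Reorder=88: violating pairs (5,7), (5,12), (7,12) — 3 pairs.
Reorder=87: all 3 rows agree on SKU — 0 pairs.

8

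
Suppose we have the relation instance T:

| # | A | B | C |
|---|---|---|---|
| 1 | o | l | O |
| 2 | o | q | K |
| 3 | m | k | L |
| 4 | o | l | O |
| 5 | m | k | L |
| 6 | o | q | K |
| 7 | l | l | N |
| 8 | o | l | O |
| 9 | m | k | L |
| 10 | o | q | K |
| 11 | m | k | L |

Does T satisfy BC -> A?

(B=l, C=O): rows 1, 4, 8 → A = o, o, o ✓
(B=q, C=K): rows 2, 6, 10 → A = o, o, o ✓
(B=k, C=L): rows 3, 5, 9, 11 → A = m, m, m, m ✓
(B=l, C=N): row 7 → A = l ✓
Every BC value is associated with a single A value, so BC -> A holds.

Yes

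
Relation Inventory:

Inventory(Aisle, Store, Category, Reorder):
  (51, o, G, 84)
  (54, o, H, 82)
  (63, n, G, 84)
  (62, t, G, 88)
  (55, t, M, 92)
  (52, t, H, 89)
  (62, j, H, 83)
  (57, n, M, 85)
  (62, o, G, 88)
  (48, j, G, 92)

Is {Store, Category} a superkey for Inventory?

No

Two distinct rows share (Store=o, Category=G), so {Store, Category} does not determine every attribute — not a superkey.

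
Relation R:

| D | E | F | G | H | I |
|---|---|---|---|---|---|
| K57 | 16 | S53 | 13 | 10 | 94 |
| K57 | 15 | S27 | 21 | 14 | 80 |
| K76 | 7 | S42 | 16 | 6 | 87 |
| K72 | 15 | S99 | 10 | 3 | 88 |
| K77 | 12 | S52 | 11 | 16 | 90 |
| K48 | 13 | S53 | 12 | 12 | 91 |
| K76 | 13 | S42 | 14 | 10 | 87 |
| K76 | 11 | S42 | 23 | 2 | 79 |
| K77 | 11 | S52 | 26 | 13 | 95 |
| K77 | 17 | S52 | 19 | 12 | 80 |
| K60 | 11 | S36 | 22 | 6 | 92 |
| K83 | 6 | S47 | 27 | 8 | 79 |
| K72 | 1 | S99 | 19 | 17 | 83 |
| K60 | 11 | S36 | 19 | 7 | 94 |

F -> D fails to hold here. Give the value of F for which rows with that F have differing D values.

S53

F=S53: 2 rows → D takes values {K57, K48} — violation
F=S27: 1 row → D = K57 ✓
F=S42: 3 rows → D = K76, K76, K76 ✓
F=S99: 2 rows → D = K72, K72 ✓
F=S52: 3 rows → D = K77, K77, K77 ✓
F=S36: 2 rows → D = K60, K60 ✓
F=S47: 1 row → D = K83 ✓
The only F value with inconsistent D is F=S53.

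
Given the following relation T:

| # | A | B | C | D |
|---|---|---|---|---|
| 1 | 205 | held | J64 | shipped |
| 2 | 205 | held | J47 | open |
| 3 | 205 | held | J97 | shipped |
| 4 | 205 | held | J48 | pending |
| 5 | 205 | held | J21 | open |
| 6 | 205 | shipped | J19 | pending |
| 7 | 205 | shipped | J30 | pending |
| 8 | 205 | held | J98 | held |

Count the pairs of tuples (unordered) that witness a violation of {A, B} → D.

(A=205, B=held): violating pairs (1,2), (1,4), (1,5), (1,8), (2,3), (2,4), (2,8), (3,4), (3,5), (3,8), (4,5), (4,8), (5,8) — 13 pairs.
(A=205, B=shipped): all 2 rows agree on D — 0 pairs.

13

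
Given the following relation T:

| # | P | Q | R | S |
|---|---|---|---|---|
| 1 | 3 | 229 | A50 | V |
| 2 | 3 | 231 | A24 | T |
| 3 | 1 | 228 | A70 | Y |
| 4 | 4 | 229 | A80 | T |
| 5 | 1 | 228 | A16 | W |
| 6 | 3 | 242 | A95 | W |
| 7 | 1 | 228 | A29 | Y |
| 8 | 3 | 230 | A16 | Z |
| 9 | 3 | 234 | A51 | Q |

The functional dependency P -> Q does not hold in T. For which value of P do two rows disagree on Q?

3

P=3: rows 1, 2, 6, 8, 9 → Q takes values {229, 231, 242, 230, 234} — violation
P=1: rows 3, 5, 7 → Q = 228, 228, 228 ✓
P=4: row 4 → Q = 229 ✓
The only P value with inconsistent Q is P=3.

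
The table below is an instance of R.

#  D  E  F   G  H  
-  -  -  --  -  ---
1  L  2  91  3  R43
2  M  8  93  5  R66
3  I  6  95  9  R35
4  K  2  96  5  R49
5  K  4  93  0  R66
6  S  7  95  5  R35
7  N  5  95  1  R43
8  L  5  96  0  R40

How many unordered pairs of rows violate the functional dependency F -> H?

3

F=93: all 2 rows agree on H — 0 pairs.
F=95: violating pairs (3,7), (6,7) — 2 pairs.
F=96: violating pairs (4,8) — 1 pair.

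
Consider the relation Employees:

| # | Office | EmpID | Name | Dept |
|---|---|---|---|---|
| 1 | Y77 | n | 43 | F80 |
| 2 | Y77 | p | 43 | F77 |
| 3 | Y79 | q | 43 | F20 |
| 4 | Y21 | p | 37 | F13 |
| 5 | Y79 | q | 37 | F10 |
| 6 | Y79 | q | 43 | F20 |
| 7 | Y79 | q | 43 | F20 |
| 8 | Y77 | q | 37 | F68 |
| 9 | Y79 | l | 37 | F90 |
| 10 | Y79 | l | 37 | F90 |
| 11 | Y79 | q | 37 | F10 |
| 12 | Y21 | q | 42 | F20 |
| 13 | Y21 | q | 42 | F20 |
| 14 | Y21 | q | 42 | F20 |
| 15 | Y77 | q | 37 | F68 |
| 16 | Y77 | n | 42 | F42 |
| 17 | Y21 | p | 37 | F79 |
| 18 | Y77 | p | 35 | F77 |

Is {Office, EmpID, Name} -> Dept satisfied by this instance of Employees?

No

(Office=Y77, EmpID=n, Name=43): row 1 → Dept = F80 ✓
(Office=Y77, EmpID=p, Name=43): row 2 → Dept = F77 ✓
(Office=Y79, EmpID=q, Name=43): rows 3, 6, 7 → Dept = F20, F20, F20 ✓
(Office=Y21, EmpID=p, Name=37): rows 4, 17 → Dept takes values {F13, F79} — violation
(Office=Y79, EmpID=q, Name=37): rows 5, 11 → Dept = F10, F10 ✓
(Office=Y77, EmpID=q, Name=37): rows 8, 15 → Dept = F68, F68 ✓
(Office=Y79, EmpID=l, Name=37): rows 9, 10 → Dept = F90, F90 ✓
(Office=Y21, EmpID=q, Name=42): rows 12, 13, 14 → Dept = F20, F20, F20 ✓
(Office=Y77, EmpID=n, Name=42): row 16 → Dept = F42 ✓
(Office=Y77, EmpID=p, Name=35): row 18 → Dept = F77 ✓
Two rows agree on {Office, EmpID, Name} but differ on Dept, so {Office, EmpID, Name} -> Dept does not hold.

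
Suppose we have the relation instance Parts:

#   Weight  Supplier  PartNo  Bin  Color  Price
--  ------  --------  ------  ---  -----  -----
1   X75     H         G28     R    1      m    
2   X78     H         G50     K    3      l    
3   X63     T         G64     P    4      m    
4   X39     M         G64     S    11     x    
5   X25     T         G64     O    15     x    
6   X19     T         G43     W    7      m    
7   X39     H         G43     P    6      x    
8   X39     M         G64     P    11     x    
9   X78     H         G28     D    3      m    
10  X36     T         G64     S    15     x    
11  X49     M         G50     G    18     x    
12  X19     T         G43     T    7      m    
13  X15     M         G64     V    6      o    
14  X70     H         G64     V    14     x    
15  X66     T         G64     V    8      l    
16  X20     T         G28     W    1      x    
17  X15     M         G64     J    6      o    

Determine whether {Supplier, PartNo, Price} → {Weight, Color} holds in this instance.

No

(Supplier=H, PartNo=G28, Price=m): rows 1, 9 → {Weight,Color} takes values {(X75, 1), (X78, 3)} — violation
(Supplier=H, PartNo=G50, Price=l): row 2 → {Weight,Color} = (X78, 3) ✓
(Supplier=T, PartNo=G64, Price=m): row 3 → {Weight,Color} = (X63, 4) ✓
(Supplier=M, PartNo=G64, Price=x): rows 4, 8 → {Weight,Color} = (X39, 11), (X39, 11) ✓
(Supplier=T, PartNo=G64, Price=x): rows 5, 10 → {Weight,Color} takes values {(X25, 15), (X36, 15)} — violation
(Supplier=T, PartNo=G43, Price=m): rows 6, 12 → {Weight,Color} = (X19, 7), (X19, 7) ✓
(Supplier=H, PartNo=G43, Price=x): row 7 → {Weight,Color} = (X39, 6) ✓
(Supplier=M, PartNo=G50, Price=x): row 11 → {Weight,Color} = (X49, 18) ✓
(Supplier=M, PartNo=G64, Price=o): rows 13, 17 → {Weight,Color} = (X15, 6), (X15, 6) ✓
(Supplier=H, PartNo=G64, Price=x): row 14 → {Weight,Color} = (X70, 14) ✓
(Supplier=T, PartNo=G64, Price=l): row 15 → {Weight,Color} = (X66, 8) ✓
(Supplier=T, PartNo=G28, Price=x): row 16 → {Weight,Color} = (X20, 1) ✓
Two rows agree on {Supplier, PartNo, Price} but differ on {Weight, Color}, so {Supplier, PartNo, Price} → {Weight, Color} does not hold.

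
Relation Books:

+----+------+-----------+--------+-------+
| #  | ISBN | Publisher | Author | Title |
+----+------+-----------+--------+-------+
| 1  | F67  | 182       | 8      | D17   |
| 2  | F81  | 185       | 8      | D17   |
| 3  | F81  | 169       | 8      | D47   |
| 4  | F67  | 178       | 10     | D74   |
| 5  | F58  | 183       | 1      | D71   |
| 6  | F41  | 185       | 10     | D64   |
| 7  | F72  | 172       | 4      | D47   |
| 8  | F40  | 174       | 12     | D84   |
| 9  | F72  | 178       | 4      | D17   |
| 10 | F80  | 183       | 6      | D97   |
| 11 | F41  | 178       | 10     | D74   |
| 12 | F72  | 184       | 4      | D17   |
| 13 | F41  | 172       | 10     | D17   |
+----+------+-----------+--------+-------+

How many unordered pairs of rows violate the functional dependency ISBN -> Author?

1

ISBN=F67: violating pairs (1,4) — 1 pair.
ISBN=F81: all 2 rows agree on Author — 0 pairs.
ISBN=F41: all 3 rows agree on Author — 0 pairs.
ISBN=F72: all 3 rows agree on Author — 0 pairs.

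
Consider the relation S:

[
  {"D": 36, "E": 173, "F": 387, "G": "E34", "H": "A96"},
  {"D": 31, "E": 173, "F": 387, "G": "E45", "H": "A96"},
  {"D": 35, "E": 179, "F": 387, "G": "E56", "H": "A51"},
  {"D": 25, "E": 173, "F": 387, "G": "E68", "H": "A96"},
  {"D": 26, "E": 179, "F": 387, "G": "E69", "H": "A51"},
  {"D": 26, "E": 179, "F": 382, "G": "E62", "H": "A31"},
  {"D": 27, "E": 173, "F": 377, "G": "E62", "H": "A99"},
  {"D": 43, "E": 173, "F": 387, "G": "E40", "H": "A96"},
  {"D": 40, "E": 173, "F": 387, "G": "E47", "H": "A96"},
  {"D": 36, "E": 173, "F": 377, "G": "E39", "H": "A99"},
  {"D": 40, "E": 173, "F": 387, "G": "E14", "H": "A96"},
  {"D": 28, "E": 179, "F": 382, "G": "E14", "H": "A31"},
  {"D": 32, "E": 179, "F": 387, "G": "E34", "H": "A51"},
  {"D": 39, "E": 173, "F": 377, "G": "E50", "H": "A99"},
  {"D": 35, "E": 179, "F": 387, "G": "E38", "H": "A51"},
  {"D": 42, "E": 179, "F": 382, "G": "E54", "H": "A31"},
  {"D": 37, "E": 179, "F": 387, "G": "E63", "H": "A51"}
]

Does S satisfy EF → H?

(E=173, F=387): 6 rows → H = A96, A96, A96, A96, A96, A96 ✓
(E=179, F=387): 5 rows → H = A51, A51, A51, A51, A51 ✓
(E=179, F=382): 3 rows → H = A31, A31, A31 ✓
(E=173, F=377): 3 rows → H = A99, A99, A99 ✓
Every EF value is associated with a single H value, so EF → H holds.

Yes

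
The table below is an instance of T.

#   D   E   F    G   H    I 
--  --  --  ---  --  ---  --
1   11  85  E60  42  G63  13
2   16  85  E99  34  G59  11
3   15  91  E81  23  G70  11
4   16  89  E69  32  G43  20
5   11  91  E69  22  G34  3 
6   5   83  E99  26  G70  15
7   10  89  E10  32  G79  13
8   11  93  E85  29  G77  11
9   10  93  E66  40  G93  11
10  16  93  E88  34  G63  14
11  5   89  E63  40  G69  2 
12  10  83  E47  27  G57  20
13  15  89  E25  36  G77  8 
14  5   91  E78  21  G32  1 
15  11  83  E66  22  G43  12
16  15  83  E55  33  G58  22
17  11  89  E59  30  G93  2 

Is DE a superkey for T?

All 17 rows have distinct DE values, so DE → (all attributes) holds and DE is a superkey.

Yes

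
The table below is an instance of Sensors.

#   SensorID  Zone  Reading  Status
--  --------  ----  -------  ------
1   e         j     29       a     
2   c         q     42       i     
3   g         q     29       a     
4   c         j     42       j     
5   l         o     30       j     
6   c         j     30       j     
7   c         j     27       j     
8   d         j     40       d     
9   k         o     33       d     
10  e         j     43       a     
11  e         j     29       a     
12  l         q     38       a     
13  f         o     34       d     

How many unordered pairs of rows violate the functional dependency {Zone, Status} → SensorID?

2

(Zone=j, Status=a): all 3 rows agree on SensorID — 0 pairs.
(Zone=q, Status=a): violating pairs (3,12) — 1 pair.
(Zone=j, Status=j): all 3 rows agree on SensorID — 0 pairs.
(Zone=o, Status=d): violating pairs (9,13) — 1 pair.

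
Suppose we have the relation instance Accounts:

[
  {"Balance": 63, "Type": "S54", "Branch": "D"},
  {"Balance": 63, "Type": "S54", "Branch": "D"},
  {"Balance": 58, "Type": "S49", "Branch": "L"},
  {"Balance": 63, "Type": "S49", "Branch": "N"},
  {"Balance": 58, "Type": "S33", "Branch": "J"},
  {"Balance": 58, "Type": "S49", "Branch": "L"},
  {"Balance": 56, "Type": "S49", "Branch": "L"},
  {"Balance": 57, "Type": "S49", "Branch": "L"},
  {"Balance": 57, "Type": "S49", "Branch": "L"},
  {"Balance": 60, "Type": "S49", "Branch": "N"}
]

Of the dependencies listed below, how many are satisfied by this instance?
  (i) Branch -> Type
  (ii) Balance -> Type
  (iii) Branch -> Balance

1

(i) Branch -> Type: every LHS value maps to a single RHS value — holds.
(ii) Balance -> Type: Balance=63: 3 rows → Type takes values {S54, S49} — violation; Balance=58: 3 rows → Type takes values {S49, S33} — violation — fails.
(iii) Branch -> Balance: Branch=L: 5 rows → Balance takes values {58, 56, 57} — violation; Branch=N: 2 rows → Balance takes values {63, 60} — violation — fails.
1 of the 3 dependencies holds.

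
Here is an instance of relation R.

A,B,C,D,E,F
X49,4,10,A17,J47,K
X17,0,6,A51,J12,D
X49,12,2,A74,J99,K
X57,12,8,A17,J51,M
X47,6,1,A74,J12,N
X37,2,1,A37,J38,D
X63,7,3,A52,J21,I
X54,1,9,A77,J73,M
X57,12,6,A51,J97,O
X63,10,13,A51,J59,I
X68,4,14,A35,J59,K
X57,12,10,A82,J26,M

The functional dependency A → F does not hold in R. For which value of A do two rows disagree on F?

X57

A=X49: 2 rows → F = K, K ✓
A=X17: 1 row → F = D ✓
A=X57: 3 rows → F takes values {M, O} — violation
A=X47: 1 row → F = N ✓
A=X37: 1 row → F = D ✓
A=X63: 2 rows → F = I, I ✓
A=X54: 1 row → F = M ✓
A=X68: 1 row → F = K ✓
The only A value with inconsistent F is A=X57.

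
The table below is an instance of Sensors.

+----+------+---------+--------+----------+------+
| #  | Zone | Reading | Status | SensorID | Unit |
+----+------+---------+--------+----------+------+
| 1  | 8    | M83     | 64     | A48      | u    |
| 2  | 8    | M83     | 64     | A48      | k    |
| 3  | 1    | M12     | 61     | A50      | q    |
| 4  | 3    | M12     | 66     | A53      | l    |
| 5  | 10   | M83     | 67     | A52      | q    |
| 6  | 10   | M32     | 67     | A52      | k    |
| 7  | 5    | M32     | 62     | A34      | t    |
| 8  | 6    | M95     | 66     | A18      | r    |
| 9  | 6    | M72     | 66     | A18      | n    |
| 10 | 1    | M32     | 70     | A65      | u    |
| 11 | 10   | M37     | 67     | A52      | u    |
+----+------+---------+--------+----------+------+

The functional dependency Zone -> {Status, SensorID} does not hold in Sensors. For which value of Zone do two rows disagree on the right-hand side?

Zone=8: rows 1, 2 → {Status,SensorID} = (64, A48), (64, A48) ✓
Zone=1: rows 3, 10 → {Status,SensorID} takes values {(61, A50), (70, A65)} — violation
Zone=3: row 4 → {Status,SensorID} = (66, A53) ✓
Zone=10: rows 5, 6, 11 → {Status,SensorID} = (67, A52), (67, A52), (67, A52) ✓
Zone=5: row 7 → {Status,SensorID} = (62, A34) ✓
Zone=6: rows 8, 9 → {Status,SensorID} = (66, A18), (66, A18) ✓
The only Zone value with inconsistent RHS is Zone=1.

1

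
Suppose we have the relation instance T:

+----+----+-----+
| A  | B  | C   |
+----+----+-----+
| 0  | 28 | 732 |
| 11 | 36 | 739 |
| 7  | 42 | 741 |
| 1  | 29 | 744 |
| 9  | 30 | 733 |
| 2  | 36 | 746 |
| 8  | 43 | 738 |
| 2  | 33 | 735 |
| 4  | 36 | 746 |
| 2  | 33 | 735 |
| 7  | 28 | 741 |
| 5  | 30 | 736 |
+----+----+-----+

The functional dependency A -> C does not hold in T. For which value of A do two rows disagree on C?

A=0: 1 row → C = 732 ✓
A=11: 1 row → C = 739 ✓
A=7: 2 rows → C = 741, 741 ✓
A=1: 1 row → C = 744 ✓
A=9: 1 row → C = 733 ✓
A=2: 3 rows → C takes values {746, 735} — violation
A=8: 1 row → C = 738 ✓
A=4: 1 row → C = 746 ✓
A=5: 1 row → C = 736 ✓
The only A value with inconsistent C is A=2.

2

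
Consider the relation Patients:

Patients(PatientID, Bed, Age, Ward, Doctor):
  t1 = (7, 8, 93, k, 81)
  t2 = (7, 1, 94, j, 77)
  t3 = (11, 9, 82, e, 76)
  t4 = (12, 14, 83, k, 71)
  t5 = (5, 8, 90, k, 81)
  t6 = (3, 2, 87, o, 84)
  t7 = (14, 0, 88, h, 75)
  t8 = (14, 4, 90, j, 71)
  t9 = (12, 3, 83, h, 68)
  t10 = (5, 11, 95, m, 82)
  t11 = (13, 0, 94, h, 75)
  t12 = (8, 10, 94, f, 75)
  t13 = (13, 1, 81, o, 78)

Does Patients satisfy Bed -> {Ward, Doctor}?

Bed=8: rows 1, 5 → {Ward,Doctor} = (k, 81), (k, 81) ✓
Bed=1: rows 2, 13 → {Ward,Doctor} takes values {(j, 77), (o, 78)} — violation
Bed=9: row 3 → {Ward,Doctor} = (e, 76) ✓
Bed=14: row 4 → {Ward,Doctor} = (k, 71) ✓
Bed=2: row 6 → {Ward,Doctor} = (o, 84) ✓
Bed=0: rows 7, 11 → {Ward,Doctor} = (h, 75), (h, 75) ✓
Bed=4: row 8 → {Ward,Doctor} = (j, 71) ✓
Bed=3: row 9 → {Ward,Doctor} = (h, 68) ✓
Bed=11: row 10 → {Ward,Doctor} = (m, 82) ✓
Bed=10: row 12 → {Ward,Doctor} = (f, 75) ✓
Two rows agree on Bed but differ on {Ward, Doctor}, so Bed -> {Ward, Doctor} does not hold.

No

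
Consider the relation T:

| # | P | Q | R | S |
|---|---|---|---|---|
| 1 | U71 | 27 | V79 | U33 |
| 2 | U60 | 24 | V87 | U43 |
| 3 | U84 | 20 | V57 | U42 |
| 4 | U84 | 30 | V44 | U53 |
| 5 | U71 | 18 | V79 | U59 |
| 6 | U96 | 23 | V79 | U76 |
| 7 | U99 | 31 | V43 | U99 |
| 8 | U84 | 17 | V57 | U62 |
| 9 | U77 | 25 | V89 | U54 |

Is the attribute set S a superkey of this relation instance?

Yes

All 9 rows have distinct S values, so S → (all attributes) holds and S is a superkey.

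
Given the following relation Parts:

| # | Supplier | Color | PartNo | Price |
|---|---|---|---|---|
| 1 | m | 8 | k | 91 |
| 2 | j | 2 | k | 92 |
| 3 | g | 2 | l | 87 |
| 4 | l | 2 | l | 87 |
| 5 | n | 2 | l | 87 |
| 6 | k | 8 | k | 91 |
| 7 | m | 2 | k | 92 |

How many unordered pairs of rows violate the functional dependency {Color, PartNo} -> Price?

0

(Color=8, PartNo=k): all 2 rows agree on Price — 0 pairs.
(Color=2, PartNo=k): all 2 rows agree on Price — 0 pairs.
(Color=2, PartNo=l): all 3 rows agree on Price — 0 pairs.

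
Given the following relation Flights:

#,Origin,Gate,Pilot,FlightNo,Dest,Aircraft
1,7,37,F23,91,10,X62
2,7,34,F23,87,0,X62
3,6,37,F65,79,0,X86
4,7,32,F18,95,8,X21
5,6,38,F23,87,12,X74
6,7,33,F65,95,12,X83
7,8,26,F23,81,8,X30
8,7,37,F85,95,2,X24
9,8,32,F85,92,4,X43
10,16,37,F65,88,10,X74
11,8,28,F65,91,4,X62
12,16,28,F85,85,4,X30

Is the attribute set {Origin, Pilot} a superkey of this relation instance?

Rows 1 and 2 have the same {Origin, Pilot} value (Origin=7, Pilot=F23) but are distinct tuples, so {Origin, Pilot} does not determine every attribute — not a superkey.

No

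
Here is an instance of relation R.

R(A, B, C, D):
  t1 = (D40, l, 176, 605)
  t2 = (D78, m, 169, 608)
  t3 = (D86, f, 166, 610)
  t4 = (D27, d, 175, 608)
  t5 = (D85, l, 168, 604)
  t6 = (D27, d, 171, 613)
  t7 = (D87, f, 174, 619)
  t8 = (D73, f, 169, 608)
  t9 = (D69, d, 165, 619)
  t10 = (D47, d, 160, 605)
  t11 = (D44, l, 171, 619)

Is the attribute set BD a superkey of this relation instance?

All 11 rows have distinct BD values, so BD → (all attributes) holds and BD is a superkey.

Yes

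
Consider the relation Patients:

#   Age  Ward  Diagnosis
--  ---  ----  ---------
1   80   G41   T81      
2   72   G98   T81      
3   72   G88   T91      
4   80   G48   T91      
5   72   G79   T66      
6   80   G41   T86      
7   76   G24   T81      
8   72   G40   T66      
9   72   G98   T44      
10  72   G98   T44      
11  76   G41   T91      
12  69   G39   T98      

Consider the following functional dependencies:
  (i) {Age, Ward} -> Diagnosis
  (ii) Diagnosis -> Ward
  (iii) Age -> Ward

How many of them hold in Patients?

0

(i) {Age, Ward} -> Diagnosis: (Age=80, Ward=G41): rows 1, 6 → Diagnosis takes values {T81, T86} — violation; (Age=72, Ward=G98): rows 2, 9, 10 → Diagnosis takes values {T81, T44} — violation — fails.
(ii) Diagnosis -> Ward: Diagnosis=T81: rows 1, 2, 7 → Ward takes values {G41, G98, G24} — violation; Diagnosis=T91: rows 3, 4, 11 → Ward takes values {G88, G48, G41} — violation; Diagnosis=T66: rows 5, 8 → Ward takes values {G79, G40} — violation — fails.
(iii) Age -> Ward: Age=80: rows 1, 4, 6 → Ward takes values {G41, G48} — violation; Age=72: rows 2, 3, 5, 8, 9, 10 → Ward takes values {G98, G88, G79, G40} — violation; Age=76: rows 7, 11 → Ward takes values {G24, G41} — violation — fails.
None of the 3 dependencies hold.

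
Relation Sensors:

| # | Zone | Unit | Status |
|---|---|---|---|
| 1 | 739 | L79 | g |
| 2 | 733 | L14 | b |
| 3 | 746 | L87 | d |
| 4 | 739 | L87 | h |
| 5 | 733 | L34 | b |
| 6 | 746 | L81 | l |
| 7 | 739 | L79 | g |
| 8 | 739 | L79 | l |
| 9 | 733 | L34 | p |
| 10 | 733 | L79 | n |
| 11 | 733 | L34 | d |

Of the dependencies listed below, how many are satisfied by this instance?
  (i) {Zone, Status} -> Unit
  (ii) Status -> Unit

0

(i) {Zone, Status} -> Unit: (Zone=733, Status=b): rows 2, 5 → Unit takes values {L14, L34} — violation — fails.
(ii) Status -> Unit: Status=b: rows 2, 5 → Unit takes values {L14, L34} — violation; Status=d: rows 3, 11 → Unit takes values {L87, L34} — violation; Status=l: rows 6, 8 → Unit takes values {L81, L79} — violation — fails.
None of the 2 dependencies hold.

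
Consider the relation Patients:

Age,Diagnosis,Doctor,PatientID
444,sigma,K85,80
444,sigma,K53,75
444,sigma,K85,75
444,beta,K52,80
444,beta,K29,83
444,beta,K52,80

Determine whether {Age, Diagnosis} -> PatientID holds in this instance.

(Age=444, Diagnosis=sigma): 3 rows → PatientID takes values {80, 75} — violation
(Age=444, Diagnosis=beta): 3 rows → PatientID takes values {80, 83} — violation
Two rows agree on {Age, Diagnosis} but differ on PatientID, so {Age, Diagnosis} -> PatientID does not hold.

No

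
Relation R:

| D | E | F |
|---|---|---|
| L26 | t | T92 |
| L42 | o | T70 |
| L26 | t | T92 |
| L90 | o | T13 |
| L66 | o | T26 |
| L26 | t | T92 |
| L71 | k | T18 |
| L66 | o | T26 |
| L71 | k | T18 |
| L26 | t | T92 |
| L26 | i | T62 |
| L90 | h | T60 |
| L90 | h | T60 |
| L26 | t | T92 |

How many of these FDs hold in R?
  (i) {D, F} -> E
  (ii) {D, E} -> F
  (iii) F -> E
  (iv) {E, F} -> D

(i) {D, F} -> E: every LHS value maps to a single RHS value — holds.
(ii) {D, E} -> F: every LHS value maps to a single RHS value — holds.
(iii) F -> E: every LHS value maps to a single RHS value — holds.
(iv) {E, F} -> D: every LHS value maps to a single RHS value — holds.
4 of the 4 dependencies hold.

4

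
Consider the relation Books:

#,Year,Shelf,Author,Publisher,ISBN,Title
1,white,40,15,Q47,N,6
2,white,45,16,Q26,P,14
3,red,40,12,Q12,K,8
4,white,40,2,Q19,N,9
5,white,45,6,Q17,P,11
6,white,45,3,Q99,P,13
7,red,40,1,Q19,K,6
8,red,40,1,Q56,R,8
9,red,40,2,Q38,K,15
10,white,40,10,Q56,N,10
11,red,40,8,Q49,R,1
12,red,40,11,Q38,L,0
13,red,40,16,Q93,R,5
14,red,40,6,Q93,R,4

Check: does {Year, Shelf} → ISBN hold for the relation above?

No

(Year=white, Shelf=40): rows 1, 4, 10 → ISBN = N, N, N ✓
(Year=white, Shelf=45): rows 2, 5, 6 → ISBN = P, P, P ✓
(Year=red, Shelf=40): rows 3, 7, 8, 9, 11, 12, 13, 14 → ISBN takes values {K, R, L} — violation
Two rows agree on {Year, Shelf} but differ on ISBN, so {Year, Shelf} → ISBN does not hold.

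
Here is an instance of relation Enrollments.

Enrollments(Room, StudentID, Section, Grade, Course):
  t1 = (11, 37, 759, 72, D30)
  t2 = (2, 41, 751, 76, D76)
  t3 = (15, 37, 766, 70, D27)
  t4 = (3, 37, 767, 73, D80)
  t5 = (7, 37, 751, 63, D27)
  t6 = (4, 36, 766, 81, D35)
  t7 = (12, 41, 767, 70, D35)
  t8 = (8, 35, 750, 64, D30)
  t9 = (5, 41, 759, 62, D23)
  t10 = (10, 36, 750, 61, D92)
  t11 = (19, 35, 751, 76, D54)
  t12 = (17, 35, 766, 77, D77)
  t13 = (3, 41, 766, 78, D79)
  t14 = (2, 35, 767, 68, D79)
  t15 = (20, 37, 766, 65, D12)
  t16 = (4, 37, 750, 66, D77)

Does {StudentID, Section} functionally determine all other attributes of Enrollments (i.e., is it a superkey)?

Rows 3 and 15 have the same {StudentID, Section} value (StudentID=37, Section=766) but are distinct tuples, so {StudentID, Section} does not determine every attribute — not a superkey.

No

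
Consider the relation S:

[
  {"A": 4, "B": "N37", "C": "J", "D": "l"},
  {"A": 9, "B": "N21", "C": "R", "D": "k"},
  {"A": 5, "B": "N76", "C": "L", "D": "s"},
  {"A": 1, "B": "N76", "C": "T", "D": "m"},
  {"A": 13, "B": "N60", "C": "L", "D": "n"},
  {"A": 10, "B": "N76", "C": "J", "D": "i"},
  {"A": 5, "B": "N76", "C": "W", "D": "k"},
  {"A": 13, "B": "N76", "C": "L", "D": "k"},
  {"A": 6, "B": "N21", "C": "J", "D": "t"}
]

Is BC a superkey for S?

No

Two distinct rows share (B=N76, C=L), so BC does not determine every attribute — not a superkey.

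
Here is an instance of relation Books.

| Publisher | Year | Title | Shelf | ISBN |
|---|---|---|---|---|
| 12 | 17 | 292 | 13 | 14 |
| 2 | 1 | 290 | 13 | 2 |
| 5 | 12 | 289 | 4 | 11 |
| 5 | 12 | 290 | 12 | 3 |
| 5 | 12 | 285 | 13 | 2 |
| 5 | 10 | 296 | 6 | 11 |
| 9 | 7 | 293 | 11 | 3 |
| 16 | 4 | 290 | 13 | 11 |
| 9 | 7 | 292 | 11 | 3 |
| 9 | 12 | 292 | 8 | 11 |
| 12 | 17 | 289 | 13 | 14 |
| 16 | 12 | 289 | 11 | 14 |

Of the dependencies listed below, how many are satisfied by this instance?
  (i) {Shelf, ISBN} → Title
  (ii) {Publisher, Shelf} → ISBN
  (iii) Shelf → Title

1

(i) {Shelf, ISBN} → Title: (Shelf=13, ISBN=14): 2 rows → Title takes values {292, 289} — violation; (Shelf=13, ISBN=2): 2 rows → Title takes values {290, 285} — violation; (Shelf=11, ISBN=3): 2 rows → Title takes values {293, 292} — violation — fails.
(ii) {Publisher, Shelf} → ISBN: every LHS value maps to a single RHS value — holds.
(iii) Shelf → Title: Shelf=13: 5 rows → Title takes values {292, 290, 285, 289} — violation; Shelf=11: 3 rows → Title takes values {293, 292, 289} — violation — fails.
1 of the 3 dependencies holds.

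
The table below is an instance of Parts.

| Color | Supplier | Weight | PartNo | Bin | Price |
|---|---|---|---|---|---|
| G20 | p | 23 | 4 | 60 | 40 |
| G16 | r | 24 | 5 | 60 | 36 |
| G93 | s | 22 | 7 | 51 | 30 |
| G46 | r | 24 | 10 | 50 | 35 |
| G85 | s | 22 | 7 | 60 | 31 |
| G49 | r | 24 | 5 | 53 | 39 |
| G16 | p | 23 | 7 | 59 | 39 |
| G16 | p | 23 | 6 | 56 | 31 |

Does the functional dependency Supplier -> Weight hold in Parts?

Supplier=p: 3 rows → Weight = 23, 23, 23 ✓
Supplier=r: 3 rows → Weight = 24, 24, 24 ✓
Supplier=s: 2 rows → Weight = 22, 22 ✓
Every Supplier value is associated with a single Weight value, so Supplier -> Weight holds.

Yes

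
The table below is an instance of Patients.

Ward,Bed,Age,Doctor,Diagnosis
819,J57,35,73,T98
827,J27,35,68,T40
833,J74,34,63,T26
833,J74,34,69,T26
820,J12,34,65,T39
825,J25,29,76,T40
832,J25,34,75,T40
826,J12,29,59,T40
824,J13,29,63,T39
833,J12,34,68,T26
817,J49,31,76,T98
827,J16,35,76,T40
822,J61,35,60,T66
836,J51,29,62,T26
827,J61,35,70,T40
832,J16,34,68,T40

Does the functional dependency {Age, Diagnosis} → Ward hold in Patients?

No

(Age=35, Diagnosis=T98): 1 row → Ward = 819 ✓
(Age=35, Diagnosis=T40): 3 rows → Ward = 827, 827, 827 ✓
(Age=34, Diagnosis=T26): 3 rows → Ward = 833, 833, 833 ✓
(Age=34, Diagnosis=T39): 1 row → Ward = 820 ✓
(Age=29, Diagnosis=T40): 2 rows → Ward takes values {825, 826} — violation
(Age=34, Diagnosis=T40): 2 rows → Ward = 832, 832 ✓
(Age=29, Diagnosis=T39): 1 row → Ward = 824 ✓
(Age=31, Diagnosis=T98): 1 row → Ward = 817 ✓
(Age=35, Diagnosis=T66): 1 row → Ward = 822 ✓
(Age=29, Diagnosis=T26): 1 row → Ward = 836 ✓
Two rows agree on {Age, Diagnosis} but differ on Ward, so {Age, Diagnosis} → Ward does not hold.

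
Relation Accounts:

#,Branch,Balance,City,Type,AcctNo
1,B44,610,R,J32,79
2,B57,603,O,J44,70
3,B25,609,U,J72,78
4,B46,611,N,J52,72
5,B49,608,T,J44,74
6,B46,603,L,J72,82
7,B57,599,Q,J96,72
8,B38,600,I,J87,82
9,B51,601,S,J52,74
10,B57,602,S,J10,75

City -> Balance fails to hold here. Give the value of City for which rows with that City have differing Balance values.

S

City=R: row 1 → Balance = 610 ✓
City=O: row 2 → Balance = 603 ✓
City=U: row 3 → Balance = 609 ✓
City=N: row 4 → Balance = 611 ✓
City=T: row 5 → Balance = 608 ✓
City=L: row 6 → Balance = 603 ✓
City=Q: row 7 → Balance = 599 ✓
City=I: row 8 → Balance = 600 ✓
City=S: rows 9, 10 → Balance takes values {601, 602} — violation
The only City value with inconsistent Balance is City=S.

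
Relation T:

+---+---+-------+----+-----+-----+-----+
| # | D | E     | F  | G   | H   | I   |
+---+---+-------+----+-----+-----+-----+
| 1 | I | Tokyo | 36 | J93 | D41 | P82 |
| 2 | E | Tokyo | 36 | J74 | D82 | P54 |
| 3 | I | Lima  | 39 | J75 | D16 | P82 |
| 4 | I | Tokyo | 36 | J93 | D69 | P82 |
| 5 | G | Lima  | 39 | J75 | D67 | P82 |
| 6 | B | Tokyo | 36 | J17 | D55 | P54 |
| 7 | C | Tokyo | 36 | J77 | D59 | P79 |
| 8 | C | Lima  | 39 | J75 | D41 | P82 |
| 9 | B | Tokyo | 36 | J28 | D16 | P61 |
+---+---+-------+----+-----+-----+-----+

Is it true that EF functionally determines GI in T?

No

(E=Tokyo, F=36): rows 1, 2, 4, 6, 7, 9 → {G,I} takes values {(J93, P82), (J74, P54), (J17, P54), (J77, P79), (J28, P61)} — violation
(E=Lima, F=39): rows 3, 5, 8 → {G,I} = (J75, P82), (J75, P82), (J75, P82) ✓
Two rows agree on EF but differ on GI, so EF -> GI does not hold.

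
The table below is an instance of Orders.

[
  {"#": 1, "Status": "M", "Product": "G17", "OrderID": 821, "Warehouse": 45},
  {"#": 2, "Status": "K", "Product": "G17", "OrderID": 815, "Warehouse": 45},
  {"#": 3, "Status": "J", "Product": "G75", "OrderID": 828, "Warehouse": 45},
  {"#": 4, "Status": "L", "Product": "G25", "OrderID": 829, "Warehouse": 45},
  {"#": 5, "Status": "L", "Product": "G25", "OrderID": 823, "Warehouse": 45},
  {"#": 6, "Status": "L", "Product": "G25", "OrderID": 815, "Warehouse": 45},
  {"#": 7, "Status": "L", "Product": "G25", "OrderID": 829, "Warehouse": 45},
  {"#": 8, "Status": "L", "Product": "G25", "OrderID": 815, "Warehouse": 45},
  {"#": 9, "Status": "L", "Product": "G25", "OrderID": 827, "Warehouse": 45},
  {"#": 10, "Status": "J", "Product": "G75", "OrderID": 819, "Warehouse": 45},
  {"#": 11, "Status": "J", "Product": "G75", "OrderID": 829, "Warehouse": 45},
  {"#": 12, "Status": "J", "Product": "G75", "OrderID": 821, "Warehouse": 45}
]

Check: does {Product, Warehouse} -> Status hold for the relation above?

No

(Product=G17, Warehouse=45): rows 1, 2 → Status takes values {M, K} — violation
(Product=G75, Warehouse=45): rows 3, 10, 11, 12 → Status = J, J, J, J ✓
(Product=G25, Warehouse=45): rows 4, 5, 6, 7, 8, 9 → Status = L, L, L, L, L, L ✓
Two rows agree on {Product, Warehouse} but differ on Status, so {Product, Warehouse} -> Status does not hold.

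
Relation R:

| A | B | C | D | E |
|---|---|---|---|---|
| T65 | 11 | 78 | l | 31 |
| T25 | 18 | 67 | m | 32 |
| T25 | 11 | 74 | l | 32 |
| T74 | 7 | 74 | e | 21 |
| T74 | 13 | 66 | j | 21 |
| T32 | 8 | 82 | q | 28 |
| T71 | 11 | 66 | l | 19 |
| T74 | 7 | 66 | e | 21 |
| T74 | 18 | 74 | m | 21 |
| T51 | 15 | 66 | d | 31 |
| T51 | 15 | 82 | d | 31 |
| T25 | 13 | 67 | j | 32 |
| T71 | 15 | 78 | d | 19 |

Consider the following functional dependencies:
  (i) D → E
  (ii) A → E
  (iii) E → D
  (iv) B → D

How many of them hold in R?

2

(i) D → E: D=l: 3 rows → E takes values {31, 32, 19} — violation; D=m: 2 rows → E takes values {32, 21} — violation; D=j: 2 rows → E takes values {21, 32} — violation; D=d: 3 rows → E takes values {31, 19} — violation — fails.
(ii) A → E: every LHS value maps to a single RHS value — holds.
(iii) E → D: E=31: 3 rows → D takes values {l, d} — violation; E=32: 3 rows → D takes values {m, l, j} — violation; E=21: 4 rows → D takes values {e, j, m} — violation; E=19: 2 rows → D takes values {l, d} — violation — fails.
(iv) B → D: every LHS value maps to a single RHS value — holds.
2 of the 4 dependencies hold.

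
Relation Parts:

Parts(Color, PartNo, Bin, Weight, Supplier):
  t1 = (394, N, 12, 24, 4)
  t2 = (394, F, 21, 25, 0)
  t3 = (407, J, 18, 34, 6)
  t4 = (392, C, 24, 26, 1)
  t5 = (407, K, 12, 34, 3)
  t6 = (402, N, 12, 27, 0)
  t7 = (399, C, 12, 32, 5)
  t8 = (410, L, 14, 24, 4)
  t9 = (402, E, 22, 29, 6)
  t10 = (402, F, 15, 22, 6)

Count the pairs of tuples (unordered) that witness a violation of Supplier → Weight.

4

Supplier=4: all 2 rows agree on Weight — 0 pairs.
Supplier=0: violating pairs (2,6) — 1 pair.
Supplier=6: violating pairs (3,9), (3,10), (9,10) — 3 pairs.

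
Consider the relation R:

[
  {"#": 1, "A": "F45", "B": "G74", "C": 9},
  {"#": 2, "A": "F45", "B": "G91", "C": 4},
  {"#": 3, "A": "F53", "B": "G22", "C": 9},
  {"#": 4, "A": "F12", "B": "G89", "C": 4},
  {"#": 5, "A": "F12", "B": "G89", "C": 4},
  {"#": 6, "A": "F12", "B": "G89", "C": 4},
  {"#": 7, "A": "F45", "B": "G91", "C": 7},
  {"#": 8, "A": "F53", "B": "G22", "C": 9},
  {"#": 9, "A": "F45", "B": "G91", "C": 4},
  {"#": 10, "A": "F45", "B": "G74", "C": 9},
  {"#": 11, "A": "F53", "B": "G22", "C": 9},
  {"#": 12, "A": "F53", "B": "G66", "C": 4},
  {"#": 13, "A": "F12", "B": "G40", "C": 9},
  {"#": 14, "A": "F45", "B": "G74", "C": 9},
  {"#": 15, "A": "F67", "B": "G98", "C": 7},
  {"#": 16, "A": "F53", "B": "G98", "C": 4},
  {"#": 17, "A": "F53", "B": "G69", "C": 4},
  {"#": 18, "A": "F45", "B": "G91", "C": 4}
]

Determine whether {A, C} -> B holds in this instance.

(A=F45, C=9): rows 1, 10, 14 → B = G74, G74, G74 ✓
(A=F45, C=4): rows 2, 9, 18 → B = G91, G91, G91 ✓
(A=F53, C=9): rows 3, 8, 11 → B = G22, G22, G22 ✓
(A=F12, C=4): rows 4, 5, 6 → B = G89, G89, G89 ✓
(A=F45, C=7): row 7 → B = G91 ✓
(A=F53, C=4): rows 12, 16, 17 → B takes values {G66, G98, G69} — violation
(A=F12, C=9): row 13 → B = G40 ✓
(A=F67, C=7): row 15 → B = G98 ✓
Two rows agree on {A, C} but differ on B, so {A, C} -> B does not hold.

No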